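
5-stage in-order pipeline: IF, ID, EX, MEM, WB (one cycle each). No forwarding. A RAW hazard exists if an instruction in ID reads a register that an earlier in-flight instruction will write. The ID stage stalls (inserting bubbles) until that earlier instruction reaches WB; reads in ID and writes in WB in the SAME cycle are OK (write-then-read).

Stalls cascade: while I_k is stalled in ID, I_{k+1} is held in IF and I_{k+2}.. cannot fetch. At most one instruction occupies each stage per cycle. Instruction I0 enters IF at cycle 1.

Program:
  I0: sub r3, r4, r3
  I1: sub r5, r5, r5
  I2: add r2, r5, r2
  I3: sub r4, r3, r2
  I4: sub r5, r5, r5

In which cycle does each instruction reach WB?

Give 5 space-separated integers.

Answer: 5 6 9 12 13

Derivation:
I0 sub r3 <- r4,r3: IF@1 ID@2 stall=0 (-) EX@3 MEM@4 WB@5
I1 sub r5 <- r5,r5: IF@2 ID@3 stall=0 (-) EX@4 MEM@5 WB@6
I2 add r2 <- r5,r2: IF@3 ID@4 stall=2 (RAW on I1.r5 (WB@6)) EX@7 MEM@8 WB@9
I3 sub r4 <- r3,r2: IF@4 ID@7 stall=2 (RAW on I2.r2 (WB@9)) EX@10 MEM@11 WB@12
I4 sub r5 <- r5,r5: IF@7 ID@10 stall=0 (-) EX@11 MEM@12 WB@13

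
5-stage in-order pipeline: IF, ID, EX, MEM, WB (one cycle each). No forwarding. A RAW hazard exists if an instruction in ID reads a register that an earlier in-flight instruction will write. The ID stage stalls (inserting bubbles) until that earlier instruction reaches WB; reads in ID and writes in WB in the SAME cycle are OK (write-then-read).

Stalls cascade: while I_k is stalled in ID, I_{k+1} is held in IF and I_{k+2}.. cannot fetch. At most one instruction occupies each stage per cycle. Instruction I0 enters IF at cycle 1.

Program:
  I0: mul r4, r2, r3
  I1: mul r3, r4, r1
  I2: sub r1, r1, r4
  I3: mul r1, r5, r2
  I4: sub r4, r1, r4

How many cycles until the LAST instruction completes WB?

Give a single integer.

I0 mul r4 <- r2,r3: IF@1 ID@2 stall=0 (-) EX@3 MEM@4 WB@5
I1 mul r3 <- r4,r1: IF@2 ID@3 stall=2 (RAW on I0.r4 (WB@5)) EX@6 MEM@7 WB@8
I2 sub r1 <- r1,r4: IF@3 ID@6 stall=0 (-) EX@7 MEM@8 WB@9
I3 mul r1 <- r5,r2: IF@6 ID@7 stall=0 (-) EX@8 MEM@9 WB@10
I4 sub r4 <- r1,r4: IF@7 ID@8 stall=2 (RAW on I3.r1 (WB@10)) EX@11 MEM@12 WB@13

Answer: 13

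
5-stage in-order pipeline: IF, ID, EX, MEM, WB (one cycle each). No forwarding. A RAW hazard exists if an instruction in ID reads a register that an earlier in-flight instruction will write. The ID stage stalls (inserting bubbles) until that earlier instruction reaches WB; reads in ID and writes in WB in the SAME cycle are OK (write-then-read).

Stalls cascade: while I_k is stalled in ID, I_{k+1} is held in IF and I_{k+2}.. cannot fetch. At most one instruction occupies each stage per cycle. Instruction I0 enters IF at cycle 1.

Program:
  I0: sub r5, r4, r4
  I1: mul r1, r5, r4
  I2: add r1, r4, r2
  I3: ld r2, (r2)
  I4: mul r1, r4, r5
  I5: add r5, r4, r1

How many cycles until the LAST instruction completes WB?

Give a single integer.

I0 sub r5 <- r4,r4: IF@1 ID@2 stall=0 (-) EX@3 MEM@4 WB@5
I1 mul r1 <- r5,r4: IF@2 ID@3 stall=2 (RAW on I0.r5 (WB@5)) EX@6 MEM@7 WB@8
I2 add r1 <- r4,r2: IF@3 ID@6 stall=0 (-) EX@7 MEM@8 WB@9
I3 ld r2 <- r2: IF@6 ID@7 stall=0 (-) EX@8 MEM@9 WB@10
I4 mul r1 <- r4,r5: IF@7 ID@8 stall=0 (-) EX@9 MEM@10 WB@11
I5 add r5 <- r4,r1: IF@8 ID@9 stall=2 (RAW on I4.r1 (WB@11)) EX@12 MEM@13 WB@14

Answer: 14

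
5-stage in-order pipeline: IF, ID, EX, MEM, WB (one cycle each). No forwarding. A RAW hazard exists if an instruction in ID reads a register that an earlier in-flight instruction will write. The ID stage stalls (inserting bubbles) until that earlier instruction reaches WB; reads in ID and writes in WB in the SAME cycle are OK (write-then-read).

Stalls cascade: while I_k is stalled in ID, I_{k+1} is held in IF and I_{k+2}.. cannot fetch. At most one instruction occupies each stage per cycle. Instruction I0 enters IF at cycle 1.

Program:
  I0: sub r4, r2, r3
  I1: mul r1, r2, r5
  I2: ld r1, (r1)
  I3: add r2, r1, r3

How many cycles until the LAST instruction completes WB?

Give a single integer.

Answer: 12

Derivation:
I0 sub r4 <- r2,r3: IF@1 ID@2 stall=0 (-) EX@3 MEM@4 WB@5
I1 mul r1 <- r2,r5: IF@2 ID@3 stall=0 (-) EX@4 MEM@5 WB@6
I2 ld r1 <- r1: IF@3 ID@4 stall=2 (RAW on I1.r1 (WB@6)) EX@7 MEM@8 WB@9
I3 add r2 <- r1,r3: IF@4 ID@7 stall=2 (RAW on I2.r1 (WB@9)) EX@10 MEM@11 WB@12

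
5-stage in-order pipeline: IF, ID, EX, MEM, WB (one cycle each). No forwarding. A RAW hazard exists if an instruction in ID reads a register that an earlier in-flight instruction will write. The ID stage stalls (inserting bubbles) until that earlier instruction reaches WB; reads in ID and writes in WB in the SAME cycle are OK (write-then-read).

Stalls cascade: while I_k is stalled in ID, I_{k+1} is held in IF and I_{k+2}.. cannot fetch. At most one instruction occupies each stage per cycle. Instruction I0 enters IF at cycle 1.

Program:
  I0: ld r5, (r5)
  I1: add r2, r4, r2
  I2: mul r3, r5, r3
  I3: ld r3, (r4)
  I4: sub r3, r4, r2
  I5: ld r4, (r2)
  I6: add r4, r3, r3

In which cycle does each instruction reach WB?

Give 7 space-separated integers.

Answer: 5 6 8 9 10 11 13

Derivation:
I0 ld r5 <- r5: IF@1 ID@2 stall=0 (-) EX@3 MEM@4 WB@5
I1 add r2 <- r4,r2: IF@2 ID@3 stall=0 (-) EX@4 MEM@5 WB@6
I2 mul r3 <- r5,r3: IF@3 ID@4 stall=1 (RAW on I0.r5 (WB@5)) EX@6 MEM@7 WB@8
I3 ld r3 <- r4: IF@4 ID@6 stall=0 (-) EX@7 MEM@8 WB@9
I4 sub r3 <- r4,r2: IF@6 ID@7 stall=0 (-) EX@8 MEM@9 WB@10
I5 ld r4 <- r2: IF@7 ID@8 stall=0 (-) EX@9 MEM@10 WB@11
I6 add r4 <- r3,r3: IF@8 ID@9 stall=1 (RAW on I4.r3 (WB@10)) EX@11 MEM@12 WB@13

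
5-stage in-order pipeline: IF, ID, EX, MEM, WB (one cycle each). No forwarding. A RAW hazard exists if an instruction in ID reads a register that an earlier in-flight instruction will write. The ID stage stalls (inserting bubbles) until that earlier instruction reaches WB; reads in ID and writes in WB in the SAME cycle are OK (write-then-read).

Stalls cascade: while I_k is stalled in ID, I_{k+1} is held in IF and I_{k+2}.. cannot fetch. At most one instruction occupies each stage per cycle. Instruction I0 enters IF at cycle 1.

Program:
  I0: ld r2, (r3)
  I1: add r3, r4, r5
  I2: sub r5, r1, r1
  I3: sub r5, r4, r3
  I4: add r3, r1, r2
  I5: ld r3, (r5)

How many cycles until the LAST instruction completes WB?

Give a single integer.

Answer: 12

Derivation:
I0 ld r2 <- r3: IF@1 ID@2 stall=0 (-) EX@3 MEM@4 WB@5
I1 add r3 <- r4,r5: IF@2 ID@3 stall=0 (-) EX@4 MEM@5 WB@6
I2 sub r5 <- r1,r1: IF@3 ID@4 stall=0 (-) EX@5 MEM@6 WB@7
I3 sub r5 <- r4,r3: IF@4 ID@5 stall=1 (RAW on I1.r3 (WB@6)) EX@7 MEM@8 WB@9
I4 add r3 <- r1,r2: IF@5 ID@7 stall=0 (-) EX@8 MEM@9 WB@10
I5 ld r3 <- r5: IF@7 ID@8 stall=1 (RAW on I3.r5 (WB@9)) EX@10 MEM@11 WB@12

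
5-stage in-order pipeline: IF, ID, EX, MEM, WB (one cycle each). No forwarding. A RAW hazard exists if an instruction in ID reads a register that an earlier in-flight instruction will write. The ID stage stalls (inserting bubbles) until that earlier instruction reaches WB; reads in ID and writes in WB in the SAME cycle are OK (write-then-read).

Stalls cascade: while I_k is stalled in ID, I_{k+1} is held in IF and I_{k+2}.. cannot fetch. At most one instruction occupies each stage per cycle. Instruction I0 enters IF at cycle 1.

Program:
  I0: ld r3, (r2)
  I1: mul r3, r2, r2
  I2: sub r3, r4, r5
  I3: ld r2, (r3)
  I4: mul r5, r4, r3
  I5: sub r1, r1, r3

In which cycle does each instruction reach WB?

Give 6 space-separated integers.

I0 ld r3 <- r2: IF@1 ID@2 stall=0 (-) EX@3 MEM@4 WB@5
I1 mul r3 <- r2,r2: IF@2 ID@3 stall=0 (-) EX@4 MEM@5 WB@6
I2 sub r3 <- r4,r5: IF@3 ID@4 stall=0 (-) EX@5 MEM@6 WB@7
I3 ld r2 <- r3: IF@4 ID@5 stall=2 (RAW on I2.r3 (WB@7)) EX@8 MEM@9 WB@10
I4 mul r5 <- r4,r3: IF@5 ID@8 stall=0 (-) EX@9 MEM@10 WB@11
I5 sub r1 <- r1,r3: IF@8 ID@9 stall=0 (-) EX@10 MEM@11 WB@12

Answer: 5 6 7 10 11 12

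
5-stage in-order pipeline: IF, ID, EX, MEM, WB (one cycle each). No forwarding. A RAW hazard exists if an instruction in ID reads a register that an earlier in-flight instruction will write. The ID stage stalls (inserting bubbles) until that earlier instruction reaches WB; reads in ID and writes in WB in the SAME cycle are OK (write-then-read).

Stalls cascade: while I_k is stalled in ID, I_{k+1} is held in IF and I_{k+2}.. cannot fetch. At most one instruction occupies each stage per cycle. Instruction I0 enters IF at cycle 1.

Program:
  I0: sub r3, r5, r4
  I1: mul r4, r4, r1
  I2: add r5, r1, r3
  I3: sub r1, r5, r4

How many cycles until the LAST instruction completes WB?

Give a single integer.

Answer: 11

Derivation:
I0 sub r3 <- r5,r4: IF@1 ID@2 stall=0 (-) EX@3 MEM@4 WB@5
I1 mul r4 <- r4,r1: IF@2 ID@3 stall=0 (-) EX@4 MEM@5 WB@6
I2 add r5 <- r1,r3: IF@3 ID@4 stall=1 (RAW on I0.r3 (WB@5)) EX@6 MEM@7 WB@8
I3 sub r1 <- r5,r4: IF@4 ID@6 stall=2 (RAW on I2.r5 (WB@8)) EX@9 MEM@10 WB@11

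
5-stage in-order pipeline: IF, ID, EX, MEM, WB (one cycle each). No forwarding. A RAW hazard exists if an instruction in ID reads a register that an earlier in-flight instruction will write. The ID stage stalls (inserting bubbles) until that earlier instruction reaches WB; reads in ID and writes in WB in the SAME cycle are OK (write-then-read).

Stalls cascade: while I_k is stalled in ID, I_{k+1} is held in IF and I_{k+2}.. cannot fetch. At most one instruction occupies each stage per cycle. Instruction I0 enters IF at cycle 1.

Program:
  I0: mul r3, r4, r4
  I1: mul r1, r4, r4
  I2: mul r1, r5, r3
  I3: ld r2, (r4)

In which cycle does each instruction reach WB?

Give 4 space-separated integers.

Answer: 5 6 8 9

Derivation:
I0 mul r3 <- r4,r4: IF@1 ID@2 stall=0 (-) EX@3 MEM@4 WB@5
I1 mul r1 <- r4,r4: IF@2 ID@3 stall=0 (-) EX@4 MEM@5 WB@6
I2 mul r1 <- r5,r3: IF@3 ID@4 stall=1 (RAW on I0.r3 (WB@5)) EX@6 MEM@7 WB@8
I3 ld r2 <- r4: IF@4 ID@6 stall=0 (-) EX@7 MEM@8 WB@9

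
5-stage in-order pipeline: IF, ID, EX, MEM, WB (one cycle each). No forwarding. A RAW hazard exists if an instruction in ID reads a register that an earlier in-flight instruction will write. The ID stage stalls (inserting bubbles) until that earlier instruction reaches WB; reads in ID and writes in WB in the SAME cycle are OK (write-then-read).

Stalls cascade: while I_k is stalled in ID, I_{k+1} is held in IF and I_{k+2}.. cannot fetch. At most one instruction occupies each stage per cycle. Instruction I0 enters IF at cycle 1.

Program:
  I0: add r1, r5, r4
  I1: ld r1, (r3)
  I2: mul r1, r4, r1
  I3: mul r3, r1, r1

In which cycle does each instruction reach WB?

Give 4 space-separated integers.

Answer: 5 6 9 12

Derivation:
I0 add r1 <- r5,r4: IF@1 ID@2 stall=0 (-) EX@3 MEM@4 WB@5
I1 ld r1 <- r3: IF@2 ID@3 stall=0 (-) EX@4 MEM@5 WB@6
I2 mul r1 <- r4,r1: IF@3 ID@4 stall=2 (RAW on I1.r1 (WB@6)) EX@7 MEM@8 WB@9
I3 mul r3 <- r1,r1: IF@4 ID@7 stall=2 (RAW on I2.r1 (WB@9)) EX@10 MEM@11 WB@12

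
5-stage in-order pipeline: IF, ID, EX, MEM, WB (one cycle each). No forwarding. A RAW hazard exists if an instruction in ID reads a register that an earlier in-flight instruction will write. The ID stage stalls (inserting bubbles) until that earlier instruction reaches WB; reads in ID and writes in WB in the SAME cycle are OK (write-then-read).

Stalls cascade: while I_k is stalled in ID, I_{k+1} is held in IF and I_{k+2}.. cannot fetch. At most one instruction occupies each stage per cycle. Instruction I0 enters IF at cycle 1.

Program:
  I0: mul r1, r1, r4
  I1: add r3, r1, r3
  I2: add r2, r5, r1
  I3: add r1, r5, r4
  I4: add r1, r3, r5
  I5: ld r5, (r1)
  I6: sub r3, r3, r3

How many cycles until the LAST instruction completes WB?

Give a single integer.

Answer: 15

Derivation:
I0 mul r1 <- r1,r4: IF@1 ID@2 stall=0 (-) EX@3 MEM@4 WB@5
I1 add r3 <- r1,r3: IF@2 ID@3 stall=2 (RAW on I0.r1 (WB@5)) EX@6 MEM@7 WB@8
I2 add r2 <- r5,r1: IF@3 ID@6 stall=0 (-) EX@7 MEM@8 WB@9
I3 add r1 <- r5,r4: IF@6 ID@7 stall=0 (-) EX@8 MEM@9 WB@10
I4 add r1 <- r3,r5: IF@7 ID@8 stall=0 (-) EX@9 MEM@10 WB@11
I5 ld r5 <- r1: IF@8 ID@9 stall=2 (RAW on I4.r1 (WB@11)) EX@12 MEM@13 WB@14
I6 sub r3 <- r3,r3: IF@9 ID@12 stall=0 (-) EX@13 MEM@14 WB@15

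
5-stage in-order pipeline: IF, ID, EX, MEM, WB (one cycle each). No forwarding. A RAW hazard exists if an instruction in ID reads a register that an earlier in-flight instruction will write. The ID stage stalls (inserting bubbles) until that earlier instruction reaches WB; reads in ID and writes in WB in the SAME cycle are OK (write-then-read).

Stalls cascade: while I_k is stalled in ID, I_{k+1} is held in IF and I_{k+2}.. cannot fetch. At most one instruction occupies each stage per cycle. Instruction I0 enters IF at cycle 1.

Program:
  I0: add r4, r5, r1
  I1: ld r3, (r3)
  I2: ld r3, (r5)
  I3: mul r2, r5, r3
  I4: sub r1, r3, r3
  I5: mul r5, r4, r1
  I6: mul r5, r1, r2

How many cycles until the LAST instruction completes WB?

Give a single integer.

I0 add r4 <- r5,r1: IF@1 ID@2 stall=0 (-) EX@3 MEM@4 WB@5
I1 ld r3 <- r3: IF@2 ID@3 stall=0 (-) EX@4 MEM@5 WB@6
I2 ld r3 <- r5: IF@3 ID@4 stall=0 (-) EX@5 MEM@6 WB@7
I3 mul r2 <- r5,r3: IF@4 ID@5 stall=2 (RAW on I2.r3 (WB@7)) EX@8 MEM@9 WB@10
I4 sub r1 <- r3,r3: IF@5 ID@8 stall=0 (-) EX@9 MEM@10 WB@11
I5 mul r5 <- r4,r1: IF@8 ID@9 stall=2 (RAW on I4.r1 (WB@11)) EX@12 MEM@13 WB@14
I6 mul r5 <- r1,r2: IF@9 ID@12 stall=0 (-) EX@13 MEM@14 WB@15

Answer: 15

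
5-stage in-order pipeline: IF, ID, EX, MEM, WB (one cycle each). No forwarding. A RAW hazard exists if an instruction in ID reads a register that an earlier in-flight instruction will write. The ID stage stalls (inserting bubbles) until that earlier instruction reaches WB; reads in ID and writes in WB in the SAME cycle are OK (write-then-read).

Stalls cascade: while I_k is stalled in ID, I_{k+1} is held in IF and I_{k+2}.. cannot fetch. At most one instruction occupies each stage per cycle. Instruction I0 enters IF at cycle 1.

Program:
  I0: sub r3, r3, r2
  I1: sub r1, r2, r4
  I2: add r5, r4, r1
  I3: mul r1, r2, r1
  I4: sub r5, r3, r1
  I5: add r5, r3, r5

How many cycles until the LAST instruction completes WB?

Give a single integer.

Answer: 16

Derivation:
I0 sub r3 <- r3,r2: IF@1 ID@2 stall=0 (-) EX@3 MEM@4 WB@5
I1 sub r1 <- r2,r4: IF@2 ID@3 stall=0 (-) EX@4 MEM@5 WB@6
I2 add r5 <- r4,r1: IF@3 ID@4 stall=2 (RAW on I1.r1 (WB@6)) EX@7 MEM@8 WB@9
I3 mul r1 <- r2,r1: IF@4 ID@7 stall=0 (-) EX@8 MEM@9 WB@10
I4 sub r5 <- r3,r1: IF@7 ID@8 stall=2 (RAW on I3.r1 (WB@10)) EX@11 MEM@12 WB@13
I5 add r5 <- r3,r5: IF@8 ID@11 stall=2 (RAW on I4.r5 (WB@13)) EX@14 MEM@15 WB@16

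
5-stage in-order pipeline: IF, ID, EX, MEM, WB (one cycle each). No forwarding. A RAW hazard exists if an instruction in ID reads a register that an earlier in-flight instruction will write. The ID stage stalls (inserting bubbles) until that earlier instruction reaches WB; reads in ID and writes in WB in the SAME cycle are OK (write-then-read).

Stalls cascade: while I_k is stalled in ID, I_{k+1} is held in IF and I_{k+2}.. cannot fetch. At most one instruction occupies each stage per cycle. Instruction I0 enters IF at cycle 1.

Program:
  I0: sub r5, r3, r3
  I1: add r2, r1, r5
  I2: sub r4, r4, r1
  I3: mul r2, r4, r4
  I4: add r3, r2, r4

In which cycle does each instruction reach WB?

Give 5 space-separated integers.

I0 sub r5 <- r3,r3: IF@1 ID@2 stall=0 (-) EX@3 MEM@4 WB@5
I1 add r2 <- r1,r5: IF@2 ID@3 stall=2 (RAW on I0.r5 (WB@5)) EX@6 MEM@7 WB@8
I2 sub r4 <- r4,r1: IF@3 ID@6 stall=0 (-) EX@7 MEM@8 WB@9
I3 mul r2 <- r4,r4: IF@6 ID@7 stall=2 (RAW on I2.r4 (WB@9)) EX@10 MEM@11 WB@12
I4 add r3 <- r2,r4: IF@7 ID@10 stall=2 (RAW on I3.r2 (WB@12)) EX@13 MEM@14 WB@15

Answer: 5 8 9 12 15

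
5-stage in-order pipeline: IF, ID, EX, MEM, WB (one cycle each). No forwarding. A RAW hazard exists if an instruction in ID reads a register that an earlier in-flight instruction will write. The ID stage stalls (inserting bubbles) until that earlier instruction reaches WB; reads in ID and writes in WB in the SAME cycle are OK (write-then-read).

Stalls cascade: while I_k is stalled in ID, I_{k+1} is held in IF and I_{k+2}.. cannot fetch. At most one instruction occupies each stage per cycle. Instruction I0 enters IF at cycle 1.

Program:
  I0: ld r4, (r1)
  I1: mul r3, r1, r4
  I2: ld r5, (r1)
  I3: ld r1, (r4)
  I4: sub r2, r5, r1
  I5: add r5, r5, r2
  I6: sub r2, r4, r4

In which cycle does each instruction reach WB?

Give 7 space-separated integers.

I0 ld r4 <- r1: IF@1 ID@2 stall=0 (-) EX@3 MEM@4 WB@5
I1 mul r3 <- r1,r4: IF@2 ID@3 stall=2 (RAW on I0.r4 (WB@5)) EX@6 MEM@7 WB@8
I2 ld r5 <- r1: IF@3 ID@6 stall=0 (-) EX@7 MEM@8 WB@9
I3 ld r1 <- r4: IF@6 ID@7 stall=0 (-) EX@8 MEM@9 WB@10
I4 sub r2 <- r5,r1: IF@7 ID@8 stall=2 (RAW on I3.r1 (WB@10)) EX@11 MEM@12 WB@13
I5 add r5 <- r5,r2: IF@8 ID@11 stall=2 (RAW on I4.r2 (WB@13)) EX@14 MEM@15 WB@16
I6 sub r2 <- r4,r4: IF@11 ID@14 stall=0 (-) EX@15 MEM@16 WB@17

Answer: 5 8 9 10 13 16 17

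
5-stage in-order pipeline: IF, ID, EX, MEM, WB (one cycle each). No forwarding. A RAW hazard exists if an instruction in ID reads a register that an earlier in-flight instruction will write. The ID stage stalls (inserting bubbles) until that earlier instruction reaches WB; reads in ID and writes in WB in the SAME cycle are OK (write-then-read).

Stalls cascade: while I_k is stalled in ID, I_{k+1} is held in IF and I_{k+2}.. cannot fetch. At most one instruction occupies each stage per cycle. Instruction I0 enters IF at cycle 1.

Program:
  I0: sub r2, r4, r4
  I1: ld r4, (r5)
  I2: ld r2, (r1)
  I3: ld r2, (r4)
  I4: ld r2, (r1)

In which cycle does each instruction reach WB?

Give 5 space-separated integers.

I0 sub r2 <- r4,r4: IF@1 ID@2 stall=0 (-) EX@3 MEM@4 WB@5
I1 ld r4 <- r5: IF@2 ID@3 stall=0 (-) EX@4 MEM@5 WB@6
I2 ld r2 <- r1: IF@3 ID@4 stall=0 (-) EX@5 MEM@6 WB@7
I3 ld r2 <- r4: IF@4 ID@5 stall=1 (RAW on I1.r4 (WB@6)) EX@7 MEM@8 WB@9
I4 ld r2 <- r1: IF@5 ID@7 stall=0 (-) EX@8 MEM@9 WB@10

Answer: 5 6 7 9 10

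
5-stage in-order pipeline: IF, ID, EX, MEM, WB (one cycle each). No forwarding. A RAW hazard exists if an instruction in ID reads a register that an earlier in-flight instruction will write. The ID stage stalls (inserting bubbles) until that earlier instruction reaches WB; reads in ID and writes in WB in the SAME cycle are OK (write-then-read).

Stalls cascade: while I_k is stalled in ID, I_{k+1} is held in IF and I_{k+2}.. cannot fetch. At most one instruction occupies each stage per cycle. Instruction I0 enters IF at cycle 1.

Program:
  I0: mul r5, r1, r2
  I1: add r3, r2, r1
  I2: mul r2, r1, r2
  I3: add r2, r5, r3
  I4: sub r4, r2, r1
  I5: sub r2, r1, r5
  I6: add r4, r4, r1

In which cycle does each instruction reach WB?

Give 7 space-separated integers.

Answer: 5 6 7 9 12 13 15

Derivation:
I0 mul r5 <- r1,r2: IF@1 ID@2 stall=0 (-) EX@3 MEM@4 WB@5
I1 add r3 <- r2,r1: IF@2 ID@3 stall=0 (-) EX@4 MEM@5 WB@6
I2 mul r2 <- r1,r2: IF@3 ID@4 stall=0 (-) EX@5 MEM@6 WB@7
I3 add r2 <- r5,r3: IF@4 ID@5 stall=1 (RAW on I1.r3 (WB@6)) EX@7 MEM@8 WB@9
I4 sub r4 <- r2,r1: IF@5 ID@7 stall=2 (RAW on I3.r2 (WB@9)) EX@10 MEM@11 WB@12
I5 sub r2 <- r1,r5: IF@7 ID@10 stall=0 (-) EX@11 MEM@12 WB@13
I6 add r4 <- r4,r1: IF@10 ID@11 stall=1 (RAW on I4.r4 (WB@12)) EX@13 MEM@14 WB@15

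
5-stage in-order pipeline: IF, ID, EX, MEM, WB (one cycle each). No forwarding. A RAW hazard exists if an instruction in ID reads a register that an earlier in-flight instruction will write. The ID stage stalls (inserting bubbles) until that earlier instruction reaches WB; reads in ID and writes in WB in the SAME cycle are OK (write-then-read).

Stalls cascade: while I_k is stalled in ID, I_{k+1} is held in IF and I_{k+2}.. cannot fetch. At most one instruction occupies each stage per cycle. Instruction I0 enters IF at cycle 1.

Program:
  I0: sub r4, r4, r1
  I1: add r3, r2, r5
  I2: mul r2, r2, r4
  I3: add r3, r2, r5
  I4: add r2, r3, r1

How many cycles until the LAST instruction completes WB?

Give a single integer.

Answer: 14

Derivation:
I0 sub r4 <- r4,r1: IF@1 ID@2 stall=0 (-) EX@3 MEM@4 WB@5
I1 add r3 <- r2,r5: IF@2 ID@3 stall=0 (-) EX@4 MEM@5 WB@6
I2 mul r2 <- r2,r4: IF@3 ID@4 stall=1 (RAW on I0.r4 (WB@5)) EX@6 MEM@7 WB@8
I3 add r3 <- r2,r5: IF@4 ID@6 stall=2 (RAW on I2.r2 (WB@8)) EX@9 MEM@10 WB@11
I4 add r2 <- r3,r1: IF@6 ID@9 stall=2 (RAW on I3.r3 (WB@11)) EX@12 MEM@13 WB@14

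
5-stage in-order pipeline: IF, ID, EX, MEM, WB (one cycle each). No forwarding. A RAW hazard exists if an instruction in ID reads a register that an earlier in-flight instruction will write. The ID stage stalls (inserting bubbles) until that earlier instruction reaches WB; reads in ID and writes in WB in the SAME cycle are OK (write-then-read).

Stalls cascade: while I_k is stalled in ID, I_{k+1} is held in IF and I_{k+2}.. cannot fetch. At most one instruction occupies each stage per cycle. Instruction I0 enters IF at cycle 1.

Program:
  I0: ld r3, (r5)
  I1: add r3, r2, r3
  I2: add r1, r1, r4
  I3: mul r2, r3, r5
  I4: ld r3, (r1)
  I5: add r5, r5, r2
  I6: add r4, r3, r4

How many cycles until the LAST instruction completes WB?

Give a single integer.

I0 ld r3 <- r5: IF@1 ID@2 stall=0 (-) EX@3 MEM@4 WB@5
I1 add r3 <- r2,r3: IF@2 ID@3 stall=2 (RAW on I0.r3 (WB@5)) EX@6 MEM@7 WB@8
I2 add r1 <- r1,r4: IF@3 ID@6 stall=0 (-) EX@7 MEM@8 WB@9
I3 mul r2 <- r3,r5: IF@6 ID@7 stall=1 (RAW on I1.r3 (WB@8)) EX@9 MEM@10 WB@11
I4 ld r3 <- r1: IF@7 ID@9 stall=0 (-) EX@10 MEM@11 WB@12
I5 add r5 <- r5,r2: IF@9 ID@10 stall=1 (RAW on I3.r2 (WB@11)) EX@12 MEM@13 WB@14
I6 add r4 <- r3,r4: IF@10 ID@12 stall=0 (-) EX@13 MEM@14 WB@15

Answer: 15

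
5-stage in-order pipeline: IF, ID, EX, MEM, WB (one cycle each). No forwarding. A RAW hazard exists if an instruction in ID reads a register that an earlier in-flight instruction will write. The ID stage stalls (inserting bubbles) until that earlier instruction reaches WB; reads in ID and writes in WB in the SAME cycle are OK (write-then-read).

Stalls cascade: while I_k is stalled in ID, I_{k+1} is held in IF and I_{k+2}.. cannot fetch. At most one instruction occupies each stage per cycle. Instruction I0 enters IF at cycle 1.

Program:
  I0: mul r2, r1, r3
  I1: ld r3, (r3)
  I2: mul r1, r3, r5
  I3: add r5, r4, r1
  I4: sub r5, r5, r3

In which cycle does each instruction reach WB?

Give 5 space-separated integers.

Answer: 5 6 9 12 15

Derivation:
I0 mul r2 <- r1,r3: IF@1 ID@2 stall=0 (-) EX@3 MEM@4 WB@5
I1 ld r3 <- r3: IF@2 ID@3 stall=0 (-) EX@4 MEM@5 WB@6
I2 mul r1 <- r3,r5: IF@3 ID@4 stall=2 (RAW on I1.r3 (WB@6)) EX@7 MEM@8 WB@9
I3 add r5 <- r4,r1: IF@4 ID@7 stall=2 (RAW on I2.r1 (WB@9)) EX@10 MEM@11 WB@12
I4 sub r5 <- r5,r3: IF@7 ID@10 stall=2 (RAW on I3.r5 (WB@12)) EX@13 MEM@14 WB@15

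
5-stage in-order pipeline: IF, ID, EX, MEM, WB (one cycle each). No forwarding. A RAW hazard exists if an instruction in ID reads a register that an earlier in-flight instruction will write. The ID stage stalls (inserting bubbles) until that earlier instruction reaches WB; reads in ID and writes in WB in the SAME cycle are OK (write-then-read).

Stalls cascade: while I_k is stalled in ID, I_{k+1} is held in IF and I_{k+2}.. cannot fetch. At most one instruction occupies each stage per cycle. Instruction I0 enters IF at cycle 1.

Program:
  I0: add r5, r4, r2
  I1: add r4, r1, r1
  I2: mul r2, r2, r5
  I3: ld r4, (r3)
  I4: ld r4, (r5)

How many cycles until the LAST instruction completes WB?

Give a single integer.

Answer: 10

Derivation:
I0 add r5 <- r4,r2: IF@1 ID@2 stall=0 (-) EX@3 MEM@4 WB@5
I1 add r4 <- r1,r1: IF@2 ID@3 stall=0 (-) EX@4 MEM@5 WB@6
I2 mul r2 <- r2,r5: IF@3 ID@4 stall=1 (RAW on I0.r5 (WB@5)) EX@6 MEM@7 WB@8
I3 ld r4 <- r3: IF@4 ID@6 stall=0 (-) EX@7 MEM@8 WB@9
I4 ld r4 <- r5: IF@6 ID@7 stall=0 (-) EX@8 MEM@9 WB@10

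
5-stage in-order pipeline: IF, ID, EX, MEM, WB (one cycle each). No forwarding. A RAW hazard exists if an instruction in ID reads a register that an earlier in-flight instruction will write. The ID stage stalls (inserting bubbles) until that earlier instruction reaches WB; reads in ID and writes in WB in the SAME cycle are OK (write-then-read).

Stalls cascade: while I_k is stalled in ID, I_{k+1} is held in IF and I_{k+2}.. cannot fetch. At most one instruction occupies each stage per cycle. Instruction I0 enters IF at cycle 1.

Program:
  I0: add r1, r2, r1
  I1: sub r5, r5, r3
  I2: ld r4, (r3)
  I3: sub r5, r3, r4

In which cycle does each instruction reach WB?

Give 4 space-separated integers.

I0 add r1 <- r2,r1: IF@1 ID@2 stall=0 (-) EX@3 MEM@4 WB@5
I1 sub r5 <- r5,r3: IF@2 ID@3 stall=0 (-) EX@4 MEM@5 WB@6
I2 ld r4 <- r3: IF@3 ID@4 stall=0 (-) EX@5 MEM@6 WB@7
I3 sub r5 <- r3,r4: IF@4 ID@5 stall=2 (RAW on I2.r4 (WB@7)) EX@8 MEM@9 WB@10

Answer: 5 6 7 10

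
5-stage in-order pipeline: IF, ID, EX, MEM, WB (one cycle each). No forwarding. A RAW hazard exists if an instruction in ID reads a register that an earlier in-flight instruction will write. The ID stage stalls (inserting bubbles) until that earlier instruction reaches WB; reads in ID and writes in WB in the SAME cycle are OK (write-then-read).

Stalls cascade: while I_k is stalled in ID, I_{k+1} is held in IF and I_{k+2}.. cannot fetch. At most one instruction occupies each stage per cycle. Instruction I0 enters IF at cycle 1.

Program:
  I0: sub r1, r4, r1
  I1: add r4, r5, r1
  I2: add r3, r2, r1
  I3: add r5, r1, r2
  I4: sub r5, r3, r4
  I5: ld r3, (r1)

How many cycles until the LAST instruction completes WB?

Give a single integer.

Answer: 13

Derivation:
I0 sub r1 <- r4,r1: IF@1 ID@2 stall=0 (-) EX@3 MEM@4 WB@5
I1 add r4 <- r5,r1: IF@2 ID@3 stall=2 (RAW on I0.r1 (WB@5)) EX@6 MEM@7 WB@8
I2 add r3 <- r2,r1: IF@3 ID@6 stall=0 (-) EX@7 MEM@8 WB@9
I3 add r5 <- r1,r2: IF@6 ID@7 stall=0 (-) EX@8 MEM@9 WB@10
I4 sub r5 <- r3,r4: IF@7 ID@8 stall=1 (RAW on I2.r3 (WB@9)) EX@10 MEM@11 WB@12
I5 ld r3 <- r1: IF@8 ID@10 stall=0 (-) EX@11 MEM@12 WB@13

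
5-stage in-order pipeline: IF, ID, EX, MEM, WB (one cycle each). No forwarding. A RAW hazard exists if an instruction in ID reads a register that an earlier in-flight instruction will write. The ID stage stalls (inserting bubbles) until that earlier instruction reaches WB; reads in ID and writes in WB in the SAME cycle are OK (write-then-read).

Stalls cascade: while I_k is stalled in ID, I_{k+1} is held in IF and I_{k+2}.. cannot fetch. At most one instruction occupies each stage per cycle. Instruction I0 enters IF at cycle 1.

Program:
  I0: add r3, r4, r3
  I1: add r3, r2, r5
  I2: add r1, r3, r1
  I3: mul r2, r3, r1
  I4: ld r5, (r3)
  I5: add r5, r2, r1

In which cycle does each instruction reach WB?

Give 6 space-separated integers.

Answer: 5 6 9 12 13 15

Derivation:
I0 add r3 <- r4,r3: IF@1 ID@2 stall=0 (-) EX@3 MEM@4 WB@5
I1 add r3 <- r2,r5: IF@2 ID@3 stall=0 (-) EX@4 MEM@5 WB@6
I2 add r1 <- r3,r1: IF@3 ID@4 stall=2 (RAW on I1.r3 (WB@6)) EX@7 MEM@8 WB@9
I3 mul r2 <- r3,r1: IF@4 ID@7 stall=2 (RAW on I2.r1 (WB@9)) EX@10 MEM@11 WB@12
I4 ld r5 <- r3: IF@7 ID@10 stall=0 (-) EX@11 MEM@12 WB@13
I5 add r5 <- r2,r1: IF@10 ID@11 stall=1 (RAW on I3.r2 (WB@12)) EX@13 MEM@14 WB@15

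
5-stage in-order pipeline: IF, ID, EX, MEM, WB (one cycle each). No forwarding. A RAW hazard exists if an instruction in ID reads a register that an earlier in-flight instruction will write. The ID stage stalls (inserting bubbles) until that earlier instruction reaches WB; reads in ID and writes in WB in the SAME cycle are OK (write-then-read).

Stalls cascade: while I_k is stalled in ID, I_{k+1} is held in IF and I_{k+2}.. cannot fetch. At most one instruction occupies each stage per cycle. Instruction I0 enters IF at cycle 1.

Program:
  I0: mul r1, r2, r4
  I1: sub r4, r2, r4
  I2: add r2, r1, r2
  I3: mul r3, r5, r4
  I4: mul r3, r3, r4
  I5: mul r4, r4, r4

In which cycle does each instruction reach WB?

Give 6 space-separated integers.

I0 mul r1 <- r2,r4: IF@1 ID@2 stall=0 (-) EX@3 MEM@4 WB@5
I1 sub r4 <- r2,r4: IF@2 ID@3 stall=0 (-) EX@4 MEM@5 WB@6
I2 add r2 <- r1,r2: IF@3 ID@4 stall=1 (RAW on I0.r1 (WB@5)) EX@6 MEM@7 WB@8
I3 mul r3 <- r5,r4: IF@4 ID@6 stall=0 (-) EX@7 MEM@8 WB@9
I4 mul r3 <- r3,r4: IF@6 ID@7 stall=2 (RAW on I3.r3 (WB@9)) EX@10 MEM@11 WB@12
I5 mul r4 <- r4,r4: IF@7 ID@10 stall=0 (-) EX@11 MEM@12 WB@13

Answer: 5 6 8 9 12 13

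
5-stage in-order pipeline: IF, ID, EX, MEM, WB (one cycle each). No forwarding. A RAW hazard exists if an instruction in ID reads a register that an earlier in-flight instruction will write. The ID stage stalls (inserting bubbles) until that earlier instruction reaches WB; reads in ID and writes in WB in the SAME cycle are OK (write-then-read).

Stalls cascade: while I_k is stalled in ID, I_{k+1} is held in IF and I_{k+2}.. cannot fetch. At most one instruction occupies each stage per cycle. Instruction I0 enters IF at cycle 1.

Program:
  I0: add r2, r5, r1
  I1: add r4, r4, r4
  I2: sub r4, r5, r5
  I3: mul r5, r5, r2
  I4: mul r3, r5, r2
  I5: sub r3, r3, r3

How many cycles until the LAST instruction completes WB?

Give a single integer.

I0 add r2 <- r5,r1: IF@1 ID@2 stall=0 (-) EX@3 MEM@4 WB@5
I1 add r4 <- r4,r4: IF@2 ID@3 stall=0 (-) EX@4 MEM@5 WB@6
I2 sub r4 <- r5,r5: IF@3 ID@4 stall=0 (-) EX@5 MEM@6 WB@7
I3 mul r5 <- r5,r2: IF@4 ID@5 stall=0 (-) EX@6 MEM@7 WB@8
I4 mul r3 <- r5,r2: IF@5 ID@6 stall=2 (RAW on I3.r5 (WB@8)) EX@9 MEM@10 WB@11
I5 sub r3 <- r3,r3: IF@6 ID@9 stall=2 (RAW on I4.r3 (WB@11)) EX@12 MEM@13 WB@14

Answer: 14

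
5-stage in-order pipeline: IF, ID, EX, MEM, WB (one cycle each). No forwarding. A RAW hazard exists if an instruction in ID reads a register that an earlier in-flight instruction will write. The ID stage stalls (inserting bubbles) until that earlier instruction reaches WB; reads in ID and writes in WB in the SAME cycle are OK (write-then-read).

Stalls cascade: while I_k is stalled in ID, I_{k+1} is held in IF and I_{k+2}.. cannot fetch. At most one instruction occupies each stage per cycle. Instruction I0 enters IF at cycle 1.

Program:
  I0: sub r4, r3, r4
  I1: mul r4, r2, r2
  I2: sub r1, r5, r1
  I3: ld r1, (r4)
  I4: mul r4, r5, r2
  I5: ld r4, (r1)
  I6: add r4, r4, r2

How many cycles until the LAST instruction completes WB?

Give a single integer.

Answer: 15

Derivation:
I0 sub r4 <- r3,r4: IF@1 ID@2 stall=0 (-) EX@3 MEM@4 WB@5
I1 mul r4 <- r2,r2: IF@2 ID@3 stall=0 (-) EX@4 MEM@5 WB@6
I2 sub r1 <- r5,r1: IF@3 ID@4 stall=0 (-) EX@5 MEM@6 WB@7
I3 ld r1 <- r4: IF@4 ID@5 stall=1 (RAW on I1.r4 (WB@6)) EX@7 MEM@8 WB@9
I4 mul r4 <- r5,r2: IF@5 ID@7 stall=0 (-) EX@8 MEM@9 WB@10
I5 ld r4 <- r1: IF@7 ID@8 stall=1 (RAW on I3.r1 (WB@9)) EX@10 MEM@11 WB@12
I6 add r4 <- r4,r2: IF@8 ID@10 stall=2 (RAW on I5.r4 (WB@12)) EX@13 MEM@14 WB@15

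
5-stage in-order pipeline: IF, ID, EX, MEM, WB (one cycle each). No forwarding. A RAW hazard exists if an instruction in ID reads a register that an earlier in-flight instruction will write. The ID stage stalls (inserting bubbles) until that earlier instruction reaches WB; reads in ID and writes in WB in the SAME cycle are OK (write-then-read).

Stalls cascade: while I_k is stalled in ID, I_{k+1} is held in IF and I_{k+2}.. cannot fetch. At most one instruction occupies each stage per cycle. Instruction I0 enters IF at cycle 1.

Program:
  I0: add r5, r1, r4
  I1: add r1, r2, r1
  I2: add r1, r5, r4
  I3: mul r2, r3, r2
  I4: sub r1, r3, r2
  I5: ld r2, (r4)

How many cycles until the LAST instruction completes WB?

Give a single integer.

I0 add r5 <- r1,r4: IF@1 ID@2 stall=0 (-) EX@3 MEM@4 WB@5
I1 add r1 <- r2,r1: IF@2 ID@3 stall=0 (-) EX@4 MEM@5 WB@6
I2 add r1 <- r5,r4: IF@3 ID@4 stall=1 (RAW on I0.r5 (WB@5)) EX@6 MEM@7 WB@8
I3 mul r2 <- r3,r2: IF@4 ID@6 stall=0 (-) EX@7 MEM@8 WB@9
I4 sub r1 <- r3,r2: IF@6 ID@7 stall=2 (RAW on I3.r2 (WB@9)) EX@10 MEM@11 WB@12
I5 ld r2 <- r4: IF@7 ID@10 stall=0 (-) EX@11 MEM@12 WB@13

Answer: 13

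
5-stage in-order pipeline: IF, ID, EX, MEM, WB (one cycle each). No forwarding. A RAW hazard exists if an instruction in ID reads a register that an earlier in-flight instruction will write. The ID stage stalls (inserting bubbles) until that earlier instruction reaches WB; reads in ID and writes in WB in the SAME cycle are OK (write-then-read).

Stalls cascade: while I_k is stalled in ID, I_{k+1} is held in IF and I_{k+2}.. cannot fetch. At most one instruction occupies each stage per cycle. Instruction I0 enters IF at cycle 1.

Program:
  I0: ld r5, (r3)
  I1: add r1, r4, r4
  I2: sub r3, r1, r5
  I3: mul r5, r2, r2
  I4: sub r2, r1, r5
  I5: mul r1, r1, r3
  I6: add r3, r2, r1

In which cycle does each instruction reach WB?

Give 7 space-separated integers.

Answer: 5 6 9 10 13 14 17

Derivation:
I0 ld r5 <- r3: IF@1 ID@2 stall=0 (-) EX@3 MEM@4 WB@5
I1 add r1 <- r4,r4: IF@2 ID@3 stall=0 (-) EX@4 MEM@5 WB@6
I2 sub r3 <- r1,r5: IF@3 ID@4 stall=2 (RAW on I1.r1 (WB@6)) EX@7 MEM@8 WB@9
I3 mul r5 <- r2,r2: IF@4 ID@7 stall=0 (-) EX@8 MEM@9 WB@10
I4 sub r2 <- r1,r5: IF@7 ID@8 stall=2 (RAW on I3.r5 (WB@10)) EX@11 MEM@12 WB@13
I5 mul r1 <- r1,r3: IF@8 ID@11 stall=0 (-) EX@12 MEM@13 WB@14
I6 add r3 <- r2,r1: IF@11 ID@12 stall=2 (RAW on I5.r1 (WB@14)) EX@15 MEM@16 WB@17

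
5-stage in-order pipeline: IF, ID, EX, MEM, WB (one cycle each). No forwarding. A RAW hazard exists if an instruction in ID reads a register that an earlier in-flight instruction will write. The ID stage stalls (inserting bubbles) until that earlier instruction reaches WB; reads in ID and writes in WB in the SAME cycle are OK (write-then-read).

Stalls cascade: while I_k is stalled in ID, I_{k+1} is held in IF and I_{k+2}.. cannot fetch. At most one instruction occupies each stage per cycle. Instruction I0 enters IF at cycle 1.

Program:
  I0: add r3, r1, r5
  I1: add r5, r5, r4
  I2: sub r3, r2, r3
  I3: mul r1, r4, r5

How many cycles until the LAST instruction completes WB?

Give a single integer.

Answer: 9

Derivation:
I0 add r3 <- r1,r5: IF@1 ID@2 stall=0 (-) EX@3 MEM@4 WB@5
I1 add r5 <- r5,r4: IF@2 ID@3 stall=0 (-) EX@4 MEM@5 WB@6
I2 sub r3 <- r2,r3: IF@3 ID@4 stall=1 (RAW on I0.r3 (WB@5)) EX@6 MEM@7 WB@8
I3 mul r1 <- r4,r5: IF@4 ID@6 stall=0 (-) EX@7 MEM@8 WB@9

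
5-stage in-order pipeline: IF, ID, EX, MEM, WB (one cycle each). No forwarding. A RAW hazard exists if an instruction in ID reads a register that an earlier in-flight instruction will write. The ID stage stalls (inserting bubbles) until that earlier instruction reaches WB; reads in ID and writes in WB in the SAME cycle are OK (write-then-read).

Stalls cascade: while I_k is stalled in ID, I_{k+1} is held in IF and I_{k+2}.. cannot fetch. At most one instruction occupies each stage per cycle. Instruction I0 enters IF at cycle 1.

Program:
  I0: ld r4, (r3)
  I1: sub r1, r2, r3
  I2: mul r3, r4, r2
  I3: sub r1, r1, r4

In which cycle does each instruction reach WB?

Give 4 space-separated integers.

Answer: 5 6 8 9

Derivation:
I0 ld r4 <- r3: IF@1 ID@2 stall=0 (-) EX@3 MEM@4 WB@5
I1 sub r1 <- r2,r3: IF@2 ID@3 stall=0 (-) EX@4 MEM@5 WB@6
I2 mul r3 <- r4,r2: IF@3 ID@4 stall=1 (RAW on I0.r4 (WB@5)) EX@6 MEM@7 WB@8
I3 sub r1 <- r1,r4: IF@4 ID@6 stall=0 (-) EX@7 MEM@8 WB@9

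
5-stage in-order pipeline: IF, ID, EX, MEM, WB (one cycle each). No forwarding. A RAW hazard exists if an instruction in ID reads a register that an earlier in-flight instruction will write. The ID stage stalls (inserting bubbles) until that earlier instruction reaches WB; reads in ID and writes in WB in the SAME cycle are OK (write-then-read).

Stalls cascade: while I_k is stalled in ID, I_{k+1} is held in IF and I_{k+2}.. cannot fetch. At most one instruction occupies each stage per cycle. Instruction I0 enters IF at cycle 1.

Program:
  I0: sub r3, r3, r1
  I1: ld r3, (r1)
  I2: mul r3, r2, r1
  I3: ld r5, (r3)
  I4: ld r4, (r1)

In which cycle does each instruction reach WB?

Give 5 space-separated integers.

I0 sub r3 <- r3,r1: IF@1 ID@2 stall=0 (-) EX@3 MEM@4 WB@5
I1 ld r3 <- r1: IF@2 ID@3 stall=0 (-) EX@4 MEM@5 WB@6
I2 mul r3 <- r2,r1: IF@3 ID@4 stall=0 (-) EX@5 MEM@6 WB@7
I3 ld r5 <- r3: IF@4 ID@5 stall=2 (RAW on I2.r3 (WB@7)) EX@8 MEM@9 WB@10
I4 ld r4 <- r1: IF@5 ID@8 stall=0 (-) EX@9 MEM@10 WB@11

Answer: 5 6 7 10 11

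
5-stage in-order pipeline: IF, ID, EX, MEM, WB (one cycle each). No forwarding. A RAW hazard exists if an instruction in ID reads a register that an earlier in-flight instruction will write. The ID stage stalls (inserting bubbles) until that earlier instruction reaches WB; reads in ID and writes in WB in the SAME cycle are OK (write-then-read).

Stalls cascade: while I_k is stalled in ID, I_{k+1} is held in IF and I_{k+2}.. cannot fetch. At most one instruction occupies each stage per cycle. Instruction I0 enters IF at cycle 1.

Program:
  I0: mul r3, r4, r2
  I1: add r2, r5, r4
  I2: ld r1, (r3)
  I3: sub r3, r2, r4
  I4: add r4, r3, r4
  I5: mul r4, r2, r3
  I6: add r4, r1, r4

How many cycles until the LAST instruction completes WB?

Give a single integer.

Answer: 16

Derivation:
I0 mul r3 <- r4,r2: IF@1 ID@2 stall=0 (-) EX@3 MEM@4 WB@5
I1 add r2 <- r5,r4: IF@2 ID@3 stall=0 (-) EX@4 MEM@5 WB@6
I2 ld r1 <- r3: IF@3 ID@4 stall=1 (RAW on I0.r3 (WB@5)) EX@6 MEM@7 WB@8
I3 sub r3 <- r2,r4: IF@4 ID@6 stall=0 (-) EX@7 MEM@8 WB@9
I4 add r4 <- r3,r4: IF@6 ID@7 stall=2 (RAW on I3.r3 (WB@9)) EX@10 MEM@11 WB@12
I5 mul r4 <- r2,r3: IF@7 ID@10 stall=0 (-) EX@11 MEM@12 WB@13
I6 add r4 <- r1,r4: IF@10 ID@11 stall=2 (RAW on I5.r4 (WB@13)) EX@14 MEM@15 WB@16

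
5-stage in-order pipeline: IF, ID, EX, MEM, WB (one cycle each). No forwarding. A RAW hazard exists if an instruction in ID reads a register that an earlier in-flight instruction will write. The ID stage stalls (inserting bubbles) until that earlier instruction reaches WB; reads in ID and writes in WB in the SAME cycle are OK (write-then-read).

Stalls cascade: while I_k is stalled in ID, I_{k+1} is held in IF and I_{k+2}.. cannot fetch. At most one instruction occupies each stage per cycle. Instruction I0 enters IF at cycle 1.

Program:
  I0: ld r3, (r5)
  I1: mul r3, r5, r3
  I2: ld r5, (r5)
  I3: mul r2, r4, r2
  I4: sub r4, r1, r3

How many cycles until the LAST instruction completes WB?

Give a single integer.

I0 ld r3 <- r5: IF@1 ID@2 stall=0 (-) EX@3 MEM@4 WB@5
I1 mul r3 <- r5,r3: IF@2 ID@3 stall=2 (RAW on I0.r3 (WB@5)) EX@6 MEM@7 WB@8
I2 ld r5 <- r5: IF@3 ID@6 stall=0 (-) EX@7 MEM@8 WB@9
I3 mul r2 <- r4,r2: IF@6 ID@7 stall=0 (-) EX@8 MEM@9 WB@10
I4 sub r4 <- r1,r3: IF@7 ID@8 stall=0 (-) EX@9 MEM@10 WB@11

Answer: 11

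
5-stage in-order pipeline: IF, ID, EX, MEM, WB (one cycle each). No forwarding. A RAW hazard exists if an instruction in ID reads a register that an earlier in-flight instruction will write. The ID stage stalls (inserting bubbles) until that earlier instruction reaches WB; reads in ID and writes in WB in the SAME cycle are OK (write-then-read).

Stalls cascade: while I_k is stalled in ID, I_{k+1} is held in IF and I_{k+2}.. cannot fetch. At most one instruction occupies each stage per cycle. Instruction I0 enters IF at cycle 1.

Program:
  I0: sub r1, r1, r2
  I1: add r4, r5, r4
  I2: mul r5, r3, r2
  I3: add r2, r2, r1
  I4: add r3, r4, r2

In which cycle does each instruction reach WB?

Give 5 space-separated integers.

Answer: 5 6 7 8 11

Derivation:
I0 sub r1 <- r1,r2: IF@1 ID@2 stall=0 (-) EX@3 MEM@4 WB@5
I1 add r4 <- r5,r4: IF@2 ID@3 stall=0 (-) EX@4 MEM@5 WB@6
I2 mul r5 <- r3,r2: IF@3 ID@4 stall=0 (-) EX@5 MEM@6 WB@7
I3 add r2 <- r2,r1: IF@4 ID@5 stall=0 (-) EX@6 MEM@7 WB@8
I4 add r3 <- r4,r2: IF@5 ID@6 stall=2 (RAW on I3.r2 (WB@8)) EX@9 MEM@10 WB@11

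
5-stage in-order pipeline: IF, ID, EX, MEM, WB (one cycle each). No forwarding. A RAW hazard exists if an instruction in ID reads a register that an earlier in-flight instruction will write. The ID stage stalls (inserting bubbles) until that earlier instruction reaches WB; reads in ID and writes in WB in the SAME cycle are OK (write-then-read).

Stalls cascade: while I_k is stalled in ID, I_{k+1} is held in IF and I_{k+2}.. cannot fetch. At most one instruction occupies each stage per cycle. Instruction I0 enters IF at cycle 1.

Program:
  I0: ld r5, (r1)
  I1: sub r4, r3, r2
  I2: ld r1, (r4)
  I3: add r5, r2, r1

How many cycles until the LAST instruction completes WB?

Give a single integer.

Answer: 12

Derivation:
I0 ld r5 <- r1: IF@1 ID@2 stall=0 (-) EX@3 MEM@4 WB@5
I1 sub r4 <- r3,r2: IF@2 ID@3 stall=0 (-) EX@4 MEM@5 WB@6
I2 ld r1 <- r4: IF@3 ID@4 stall=2 (RAW on I1.r4 (WB@6)) EX@7 MEM@8 WB@9
I3 add r5 <- r2,r1: IF@4 ID@7 stall=2 (RAW on I2.r1 (WB@9)) EX@10 MEM@11 WB@12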